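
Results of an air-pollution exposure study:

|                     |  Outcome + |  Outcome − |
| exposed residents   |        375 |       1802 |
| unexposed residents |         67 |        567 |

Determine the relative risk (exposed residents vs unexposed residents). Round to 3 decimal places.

1.630

risk, exposed residents = 375/2177 = 0.1723
risk, unexposed residents = 67/634 = 0.1057
RR = 0.1723 / 0.1057 = 1.630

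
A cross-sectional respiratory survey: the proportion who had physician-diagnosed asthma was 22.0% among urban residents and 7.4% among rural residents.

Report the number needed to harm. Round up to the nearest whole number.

absolute risk difference = 0.146000
1 / 0.146000 = 6.849 → round up → 7

NNH ≈ 7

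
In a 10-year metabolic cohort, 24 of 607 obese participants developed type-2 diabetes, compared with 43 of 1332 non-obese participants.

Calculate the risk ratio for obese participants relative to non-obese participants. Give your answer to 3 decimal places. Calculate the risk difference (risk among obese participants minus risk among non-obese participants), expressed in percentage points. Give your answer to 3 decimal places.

risk, obese participants = 24/607 = 0.03954
risk, non-obese participants = 43/1332 = 0.03228
RR = 0.03954 / 0.03228 = 1.225
risk difference = 0.03954 − 0.03228 = 0.00726 → 0.726 percentage points

RR = 1.225; RD = 0.726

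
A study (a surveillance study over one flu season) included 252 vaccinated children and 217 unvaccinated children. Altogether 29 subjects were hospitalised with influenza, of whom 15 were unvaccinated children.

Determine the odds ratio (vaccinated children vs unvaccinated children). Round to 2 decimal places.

0.79

vaccinated children with the outcome: 29 − 15 = 14
vaccinated children without the outcome: 252 − 14 = 238
unvaccinated children without the outcome: 217 − 15 = 202
OR = (14 × 202) / (238 × 15) = 2828/3570 ≈ 0.79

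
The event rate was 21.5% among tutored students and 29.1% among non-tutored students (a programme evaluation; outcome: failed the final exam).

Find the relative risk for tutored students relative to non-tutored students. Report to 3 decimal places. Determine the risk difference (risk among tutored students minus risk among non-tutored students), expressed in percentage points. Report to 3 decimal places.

RR = 0.2150 / 0.2910 = 0.739
risk difference = 0.2150 − 0.2910 = -0.0760 → -7.600 percentage points

RR = 0.739; RD = -7.600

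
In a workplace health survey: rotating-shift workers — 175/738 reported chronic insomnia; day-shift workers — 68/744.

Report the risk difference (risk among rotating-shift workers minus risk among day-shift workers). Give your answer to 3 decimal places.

0.146

risk, rotating-shift workers = 175/738 = 0.2371
risk, day-shift workers = 68/744 = 0.0914
risk difference = 0.2371 − 0.0914 = 0.146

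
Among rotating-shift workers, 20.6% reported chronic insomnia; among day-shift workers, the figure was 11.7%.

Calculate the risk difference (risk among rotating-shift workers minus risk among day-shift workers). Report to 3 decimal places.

risk difference = 0.2060 − 0.1170 = 0.089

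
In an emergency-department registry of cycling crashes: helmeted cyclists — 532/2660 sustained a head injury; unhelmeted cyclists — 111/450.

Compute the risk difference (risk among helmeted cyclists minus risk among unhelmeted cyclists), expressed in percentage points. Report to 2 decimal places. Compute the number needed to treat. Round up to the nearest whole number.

RD = -4.67; NNT = 22

risk, helmeted cyclists = 532/2660 = 0.2000
risk, unhelmeted cyclists = 111/450 = 0.2467
risk difference = 0.2000 − 0.2467 = -0.0467 → -4.67 percentage points
absolute risk difference = 0.046667
1 / 0.046667 = 21.428 → round up → 22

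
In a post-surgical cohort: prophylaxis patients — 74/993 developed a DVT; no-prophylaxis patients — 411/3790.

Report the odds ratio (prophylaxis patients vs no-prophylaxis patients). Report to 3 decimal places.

0.662

odds, prophylaxis patients = 74/919 = 0.0805
odds, no-prophylaxis patients = 411/3379 = 0.1216
OR = 0.0805 / 0.1216 = 0.662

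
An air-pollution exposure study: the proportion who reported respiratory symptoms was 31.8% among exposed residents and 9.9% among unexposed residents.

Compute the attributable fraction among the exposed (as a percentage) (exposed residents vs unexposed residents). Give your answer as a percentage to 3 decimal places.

AR% = (0.3180 − 0.0990) / 0.3180 = 0.6887 → 68.868%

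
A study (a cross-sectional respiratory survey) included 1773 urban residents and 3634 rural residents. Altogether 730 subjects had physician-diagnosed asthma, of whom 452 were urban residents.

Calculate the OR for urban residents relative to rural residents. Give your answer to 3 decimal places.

OR = 4.131

urban residents without the outcome: 1773 − 452 = 1321
rural residents with the outcome: 730 − 452 = 278
rural residents without the outcome: 3634 − 278 = 3356
OR = (452 × 3356) / (1321 × 278) = 1516912/367238 ≈ 4.131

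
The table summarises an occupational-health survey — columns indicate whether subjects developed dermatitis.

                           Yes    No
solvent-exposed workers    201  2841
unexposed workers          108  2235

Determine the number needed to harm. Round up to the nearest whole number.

risk, solvent-exposed workers = 201/3042 = 0.066075
risk, unexposed workers = 108/2343 = 0.046095
absolute risk difference = 0.019980
1 / 0.019980 = 50.050 → round up → 51

NNH: 51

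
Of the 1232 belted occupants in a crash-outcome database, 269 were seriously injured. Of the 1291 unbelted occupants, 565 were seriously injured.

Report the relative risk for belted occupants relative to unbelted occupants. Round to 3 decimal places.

risk, belted occupants = 269/1232 = 0.2183
risk, unbelted occupants = 565/1291 = 0.4376
RR = 0.2183 / 0.4376 = 0.499

0.499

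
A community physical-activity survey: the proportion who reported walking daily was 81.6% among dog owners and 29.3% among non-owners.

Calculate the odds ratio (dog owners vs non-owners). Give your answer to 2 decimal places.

odds, dog owners = 0.8160/0.1840 = 4.4348
odds, non-owners = 0.2930/0.7070 = 0.4144
OR = 4.4348 / 0.4144 = 10.70

OR: 10.70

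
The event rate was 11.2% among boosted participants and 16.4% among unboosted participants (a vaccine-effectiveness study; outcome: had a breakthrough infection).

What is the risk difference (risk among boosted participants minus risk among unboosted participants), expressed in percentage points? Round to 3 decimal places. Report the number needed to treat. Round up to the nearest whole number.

RD = -5.200; NNT = 20

risk difference = 0.1120 − 0.1640 = -0.0520 → -5.200 percentage points
absolute risk difference = 0.052000
1 / 0.052000 = 19.231 → round up → 20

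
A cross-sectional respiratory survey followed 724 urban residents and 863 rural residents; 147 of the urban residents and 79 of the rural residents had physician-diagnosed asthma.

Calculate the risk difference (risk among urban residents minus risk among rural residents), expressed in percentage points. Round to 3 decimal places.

11.150

risk, urban residents = 147/724 = 0.2030
risk, rural residents = 79/863 = 0.0915
risk difference = 0.2030 − 0.0915 = 0.1115 → 11.150 percentage points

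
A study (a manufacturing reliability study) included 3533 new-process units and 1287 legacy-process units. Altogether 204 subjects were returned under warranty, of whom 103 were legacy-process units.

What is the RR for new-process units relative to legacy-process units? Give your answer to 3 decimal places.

0.357

new-process units with the outcome: 204 − 103 = 101
new-process units without the outcome: 3533 − 101 = 3432
legacy-process units without the outcome: 1287 − 103 = 1184
risk, new-process units = 101/3533 = 0.02859
risk, legacy-process units = 103/1287 = 0.08003
RR = 0.02859 / 0.08003 = 0.357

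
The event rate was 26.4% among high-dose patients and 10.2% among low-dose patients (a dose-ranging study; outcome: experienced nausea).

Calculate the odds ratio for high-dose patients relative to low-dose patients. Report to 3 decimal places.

odds, high-dose patients = 0.2640/0.7360 = 0.3587
odds, low-dose patients = 0.1020/0.8980 = 0.1136
OR = 0.3587 / 0.1136 = 3.158

OR ≈ 3.158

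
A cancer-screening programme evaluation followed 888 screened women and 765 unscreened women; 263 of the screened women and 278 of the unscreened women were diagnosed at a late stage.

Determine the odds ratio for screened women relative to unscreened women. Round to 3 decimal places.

OR = (263 × 487) / (625 × 278) = 128081/173750 ≈ 0.737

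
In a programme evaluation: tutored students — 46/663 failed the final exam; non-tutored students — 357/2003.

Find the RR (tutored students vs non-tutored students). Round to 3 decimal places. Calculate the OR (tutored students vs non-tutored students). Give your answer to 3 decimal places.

RR = 0.389; OR = 0.344

risk, tutored students = 46/663 = 0.0694
risk, non-tutored students = 357/2003 = 0.1782
RR = 0.0694 / 0.1782 = 0.389
OR = (46 × 1646) / (617 × 357) = 75716/220269 ≈ 0.344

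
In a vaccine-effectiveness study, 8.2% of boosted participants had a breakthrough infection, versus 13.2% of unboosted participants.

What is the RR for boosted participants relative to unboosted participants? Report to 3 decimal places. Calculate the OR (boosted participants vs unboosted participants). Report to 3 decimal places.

RR = 0.621; OR = 0.587

RR = 0.0820 / 0.1320 = 0.621
odds, boosted participants = 0.0820/0.9180 = 0.0893
odds, unboosted participants = 0.1320/0.8680 = 0.1521
OR = 0.0893 / 0.1521 = 0.587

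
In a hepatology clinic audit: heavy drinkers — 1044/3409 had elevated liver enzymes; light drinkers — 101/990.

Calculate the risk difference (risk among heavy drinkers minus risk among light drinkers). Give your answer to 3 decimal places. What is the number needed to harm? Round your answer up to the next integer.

RD = 0.204; NNH = 5

risk, heavy drinkers = 1044/3409 = 0.3062
risk, light drinkers = 101/990 = 0.1020
risk difference = 0.3062 − 0.1020 = 0.204
absolute risk difference = 0.204228
1 / 0.204228 = 4.896 → round up → 5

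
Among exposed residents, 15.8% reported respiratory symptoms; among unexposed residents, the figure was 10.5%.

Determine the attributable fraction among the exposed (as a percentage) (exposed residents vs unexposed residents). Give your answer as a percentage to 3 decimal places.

AR% = (0.1580 − 0.1050) / 0.1580 = 0.3354 → 33.544%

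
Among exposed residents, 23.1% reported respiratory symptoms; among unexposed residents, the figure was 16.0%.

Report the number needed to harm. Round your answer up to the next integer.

absolute risk difference = 0.071000
1 / 0.071000 = 14.085 → round up → 15

NNH ≈ 15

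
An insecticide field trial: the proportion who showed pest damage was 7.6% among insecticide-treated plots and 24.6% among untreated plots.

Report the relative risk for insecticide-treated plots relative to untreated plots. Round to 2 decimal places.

RR = 0.0760 / 0.2460 = 0.31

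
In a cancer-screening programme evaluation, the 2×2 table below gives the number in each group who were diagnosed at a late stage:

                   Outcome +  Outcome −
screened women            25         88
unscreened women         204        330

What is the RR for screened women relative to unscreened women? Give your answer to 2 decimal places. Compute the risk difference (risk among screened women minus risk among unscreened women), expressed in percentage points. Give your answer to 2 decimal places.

risk, screened women = 25/113 = 0.2212
risk, unscreened women = 204/534 = 0.3820
RR = 0.2212 / 0.3820 = 0.58
risk difference = 0.2212 − 0.3820 = -0.1608 → -16.08 percentage points

RR = 0.58; RD = -16.08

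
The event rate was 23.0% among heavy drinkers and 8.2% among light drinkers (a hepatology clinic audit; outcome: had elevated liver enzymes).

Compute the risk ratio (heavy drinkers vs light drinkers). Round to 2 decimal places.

RR = 0.2300 / 0.0820 = 2.80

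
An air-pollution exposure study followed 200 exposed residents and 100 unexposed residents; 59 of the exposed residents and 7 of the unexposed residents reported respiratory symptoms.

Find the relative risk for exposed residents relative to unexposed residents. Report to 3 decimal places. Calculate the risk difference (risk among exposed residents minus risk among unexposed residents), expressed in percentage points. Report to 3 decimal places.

risk, exposed residents = 59/200 = 0.2950
risk, unexposed residents = 7/100 = 0.0700
RR = 0.2950 / 0.0700 = 4.214
risk difference = 0.2950 − 0.0700 = 0.2250 → 22.500 percentage points

RR = 4.214; RD = 22.500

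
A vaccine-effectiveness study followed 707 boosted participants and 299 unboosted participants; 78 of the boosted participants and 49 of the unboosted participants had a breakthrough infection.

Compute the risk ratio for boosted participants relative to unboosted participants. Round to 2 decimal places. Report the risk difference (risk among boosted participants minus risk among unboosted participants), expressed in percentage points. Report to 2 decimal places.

risk, boosted participants = 78/707 = 0.1103
risk, unboosted participants = 49/299 = 0.1639
RR = 0.1103 / 0.1639 = 0.67
risk difference = 0.1103 − 0.1639 = -0.0536 → -5.36 percentage points

RR = 0.67; RD = -5.36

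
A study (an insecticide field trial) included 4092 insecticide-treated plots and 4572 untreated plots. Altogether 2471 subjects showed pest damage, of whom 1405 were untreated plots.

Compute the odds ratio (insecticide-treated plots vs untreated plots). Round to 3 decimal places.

insecticide-treated plots with the outcome: 2471 − 1405 = 1066
insecticide-treated plots without the outcome: 4092 − 1066 = 3026
untreated plots without the outcome: 4572 − 1405 = 3167
odds, insecticide-treated plots = 1066/3026 = 0.3523
odds, untreated plots = 1405/3167 = 0.4436
OR = 0.3523 / 0.4436 = 0.794

0.794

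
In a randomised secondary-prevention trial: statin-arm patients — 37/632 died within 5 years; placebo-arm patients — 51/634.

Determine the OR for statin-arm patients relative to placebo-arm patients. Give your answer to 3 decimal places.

OR = (37 × 583) / (595 × 51) = 21571/30345 ≈ 0.711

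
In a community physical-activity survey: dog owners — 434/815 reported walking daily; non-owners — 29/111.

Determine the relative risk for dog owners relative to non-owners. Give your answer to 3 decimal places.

RR ≈ 2.038

risk, dog owners = 434/815 = 0.5325
risk, non-owners = 29/111 = 0.2613
RR = 0.5325 / 0.2613 = 2.038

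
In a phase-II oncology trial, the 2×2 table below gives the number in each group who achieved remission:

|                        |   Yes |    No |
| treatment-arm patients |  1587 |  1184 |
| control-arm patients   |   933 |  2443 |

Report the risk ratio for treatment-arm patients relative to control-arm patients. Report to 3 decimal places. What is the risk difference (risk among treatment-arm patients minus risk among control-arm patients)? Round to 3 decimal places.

risk, treatment-arm patients = 1587/2771 = 0.5727
risk, control-arm patients = 933/3376 = 0.2764
RR = 0.5727 / 0.2764 = 2.072
risk difference = 0.5727 − 0.2764 = 0.296

RR = 2.072; RD = 0.296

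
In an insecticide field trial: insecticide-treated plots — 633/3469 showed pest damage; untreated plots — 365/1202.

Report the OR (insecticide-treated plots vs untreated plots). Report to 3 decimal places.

OR = (633 × 837) / (2836 × 365) = 529821/1035140 ≈ 0.512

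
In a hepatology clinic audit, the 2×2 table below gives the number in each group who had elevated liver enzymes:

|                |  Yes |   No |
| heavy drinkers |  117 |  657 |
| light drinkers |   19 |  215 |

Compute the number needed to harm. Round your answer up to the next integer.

15

risk, heavy drinkers = 117/774 = 0.151163
risk, light drinkers = 19/234 = 0.081197
absolute risk difference = 0.069966
1 / 0.069966 = 14.293 → round up → 15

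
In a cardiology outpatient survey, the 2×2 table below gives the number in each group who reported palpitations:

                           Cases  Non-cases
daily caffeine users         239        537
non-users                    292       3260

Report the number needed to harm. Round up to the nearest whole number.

NNH ≈ 5

risk, daily caffeine users = 239/776 = 0.307990
risk, non-users = 292/3552 = 0.082207
absolute risk difference = 0.225782
1 / 0.225782 = 4.429 → round up → 5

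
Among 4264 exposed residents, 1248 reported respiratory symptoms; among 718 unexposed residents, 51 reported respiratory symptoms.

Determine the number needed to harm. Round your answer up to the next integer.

NNH: 5

risk, exposed residents = 1248/4264 = 0.292683
risk, unexposed residents = 51/718 = 0.071031
absolute risk difference = 0.221652
1 / 0.221652 = 4.512 → round up → 5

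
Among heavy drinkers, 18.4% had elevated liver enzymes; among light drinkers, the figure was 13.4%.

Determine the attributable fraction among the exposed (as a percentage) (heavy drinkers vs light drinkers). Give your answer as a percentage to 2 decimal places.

AR% = (0.1840 − 0.1340) / 0.1840 = 0.2717 → 27.17%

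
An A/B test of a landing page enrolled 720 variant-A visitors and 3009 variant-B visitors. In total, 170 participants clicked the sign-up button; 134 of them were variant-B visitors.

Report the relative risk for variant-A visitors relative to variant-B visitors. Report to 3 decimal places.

RR: 1.123

variant-A visitors with the outcome: 170 − 134 = 36
variant-A visitors without the outcome: 720 − 36 = 684
variant-B visitors without the outcome: 3009 − 134 = 2875
risk, variant-A visitors = 36/720 = 0.05000
risk, variant-B visitors = 134/3009 = 0.04453
RR = 0.05000 / 0.04453 = 1.123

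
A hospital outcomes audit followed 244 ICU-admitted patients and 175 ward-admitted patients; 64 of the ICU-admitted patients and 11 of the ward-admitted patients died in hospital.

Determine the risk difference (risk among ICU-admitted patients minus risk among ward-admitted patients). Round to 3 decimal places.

0.199

risk, ICU-admitted patients = 64/244 = 0.2623
risk, ward-admitted patients = 11/175 = 0.0629
risk difference = 0.2623 − 0.0629 = 0.199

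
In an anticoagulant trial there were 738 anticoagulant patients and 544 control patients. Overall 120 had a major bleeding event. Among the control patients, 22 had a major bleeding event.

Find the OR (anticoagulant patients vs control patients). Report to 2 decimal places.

anticoagulant patients with the outcome: 120 − 22 = 98
anticoagulant patients without the outcome: 738 − 98 = 640
control patients without the outcome: 544 − 22 = 522
OR = (98 × 522) / (640 × 22) = 51156/14080 ≈ 3.63

OR: 3.63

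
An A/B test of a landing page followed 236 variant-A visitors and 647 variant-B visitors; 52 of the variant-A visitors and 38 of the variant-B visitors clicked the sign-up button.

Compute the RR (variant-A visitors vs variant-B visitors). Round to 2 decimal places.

3.75

risk, variant-A visitors = 52/236 = 0.2203
risk, variant-B visitors = 38/647 = 0.0587
RR = 0.2203 / 0.0587 = 3.75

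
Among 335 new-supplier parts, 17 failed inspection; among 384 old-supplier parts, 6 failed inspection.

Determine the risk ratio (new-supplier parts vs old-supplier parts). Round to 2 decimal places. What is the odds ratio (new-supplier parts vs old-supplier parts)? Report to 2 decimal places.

RR = 3.25; OR = 3.37

risk, new-supplier parts = 17/335 = 0.05075
risk, old-supplier parts = 6/384 = 0.01562
RR = 0.05075 / 0.01562 = 3.25
OR = (17 × 378) / (318 × 6) = 6426/1908 ≈ 3.37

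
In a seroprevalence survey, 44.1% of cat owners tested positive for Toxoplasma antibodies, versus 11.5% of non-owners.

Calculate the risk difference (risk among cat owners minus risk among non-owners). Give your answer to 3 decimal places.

risk difference = 0.4410 − 0.1150 = 0.326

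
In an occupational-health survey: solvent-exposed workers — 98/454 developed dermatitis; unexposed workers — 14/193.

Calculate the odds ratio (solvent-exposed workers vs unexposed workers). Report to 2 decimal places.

OR = (98 × 179) / (356 × 14) = 17542/4984 ≈ 3.52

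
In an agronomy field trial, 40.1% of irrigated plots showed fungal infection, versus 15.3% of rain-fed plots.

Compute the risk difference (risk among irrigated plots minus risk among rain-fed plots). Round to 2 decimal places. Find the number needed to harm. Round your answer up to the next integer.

RD = 0.25; NNH = 5

risk difference = 0.4010 − 0.1530 = 0.25
absolute risk difference = 0.248000
1 / 0.248000 = 4.032 → round up → 5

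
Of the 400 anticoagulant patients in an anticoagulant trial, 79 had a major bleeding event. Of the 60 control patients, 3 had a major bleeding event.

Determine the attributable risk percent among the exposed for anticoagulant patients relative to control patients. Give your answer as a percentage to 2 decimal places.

risk, anticoagulant patients = 79/400 = 0.1975
risk, control patients = 3/60 = 0.0500
AR% = (0.1975 − 0.0500) / 0.1975 = 0.7468 → 74.68%

AR% = 74.68%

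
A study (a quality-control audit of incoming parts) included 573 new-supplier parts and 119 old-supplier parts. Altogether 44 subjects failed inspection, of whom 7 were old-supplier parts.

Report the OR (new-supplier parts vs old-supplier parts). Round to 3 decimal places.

new-supplier parts with the outcome: 44 − 7 = 37
new-supplier parts without the outcome: 573 − 37 = 536
old-supplier parts without the outcome: 119 − 7 = 112
odds, new-supplier parts = 37/536 = 0.0690
odds, old-supplier parts = 7/112 = 0.0625
OR = 0.0690 / 0.0625 = 1.104

OR: 1.104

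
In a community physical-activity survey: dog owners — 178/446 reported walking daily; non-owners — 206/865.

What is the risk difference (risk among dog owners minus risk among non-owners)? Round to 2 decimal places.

0.16

risk, dog owners = 178/446 = 0.3991
risk, non-owners = 206/865 = 0.2382
risk difference = 0.3991 − 0.2382 = 0.16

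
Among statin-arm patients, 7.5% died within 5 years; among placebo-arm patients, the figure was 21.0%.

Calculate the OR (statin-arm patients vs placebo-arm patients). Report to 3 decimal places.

odds, statin-arm patients = 0.0750/0.9250 = 0.0811
odds, placebo-arm patients = 0.2100/0.7900 = 0.2658
OR = 0.0811 / 0.2658 = 0.305

OR ≈ 0.305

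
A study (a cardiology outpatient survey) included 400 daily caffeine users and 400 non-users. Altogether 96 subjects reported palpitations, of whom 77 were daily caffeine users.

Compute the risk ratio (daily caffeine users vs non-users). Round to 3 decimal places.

RR: 4.053

daily caffeine users without the outcome: 400 − 77 = 323
non-users with the outcome: 96 − 77 = 19
non-users without the outcome: 400 − 19 = 381
risk, daily caffeine users = 77/400 = 0.19250
risk, non-users = 19/400 = 0.04750
RR = 0.19250 / 0.04750 = 4.053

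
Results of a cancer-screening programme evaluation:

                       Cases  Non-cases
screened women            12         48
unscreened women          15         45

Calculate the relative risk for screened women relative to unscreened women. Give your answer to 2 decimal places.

RR ≈ 0.80

risk, screened women = 12/60 = 0.2000
risk, unscreened women = 15/60 = 0.2500
RR = 0.2000 / 0.2500 = 0.80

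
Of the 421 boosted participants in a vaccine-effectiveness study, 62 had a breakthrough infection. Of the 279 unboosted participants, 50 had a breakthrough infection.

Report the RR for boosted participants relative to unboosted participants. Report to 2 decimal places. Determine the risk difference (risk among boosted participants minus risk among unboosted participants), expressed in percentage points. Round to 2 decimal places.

RR = 0.82; RD = -3.19

risk, boosted participants = 62/421 = 0.1473
risk, unboosted participants = 50/279 = 0.1792
RR = 0.1473 / 0.1792 = 0.82
risk difference = 0.1473 − 0.1792 = -0.0319 → -3.19 percentage points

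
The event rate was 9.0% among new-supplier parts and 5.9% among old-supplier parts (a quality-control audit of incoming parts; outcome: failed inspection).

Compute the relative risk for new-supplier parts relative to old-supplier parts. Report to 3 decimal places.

RR = 0.0900 / 0.0590 = 1.525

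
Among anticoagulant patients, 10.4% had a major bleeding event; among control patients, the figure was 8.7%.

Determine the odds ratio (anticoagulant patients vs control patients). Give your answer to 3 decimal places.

odds, anticoagulant patients = 0.1040/0.8960 = 0.1161
odds, control patients = 0.0870/0.9130 = 0.0953
OR = 0.1161 / 0.0953 = 1.218

1.218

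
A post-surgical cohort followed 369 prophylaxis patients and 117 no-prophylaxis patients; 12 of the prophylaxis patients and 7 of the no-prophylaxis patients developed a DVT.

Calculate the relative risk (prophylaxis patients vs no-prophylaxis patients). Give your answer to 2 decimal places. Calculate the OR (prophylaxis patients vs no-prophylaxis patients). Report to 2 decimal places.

risk, prophylaxis patients = 12/369 = 0.03252
risk, no-prophylaxis patients = 7/117 = 0.05983
RR = 0.03252 / 0.05983 = 0.54
OR = (12 × 110) / (357 × 7) = 1320/2499 ≈ 0.53

RR = 0.54; OR = 0.53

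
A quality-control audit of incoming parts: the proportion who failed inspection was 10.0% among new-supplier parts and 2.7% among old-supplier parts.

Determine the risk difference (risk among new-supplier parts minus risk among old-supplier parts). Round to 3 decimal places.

risk difference = 0.10000 − 0.02700 = 0.073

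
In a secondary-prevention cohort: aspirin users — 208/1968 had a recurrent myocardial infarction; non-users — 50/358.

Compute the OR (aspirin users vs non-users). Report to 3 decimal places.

OR = (208 × 308) / (1760 × 50) = 64064/88000 ≈ 0.728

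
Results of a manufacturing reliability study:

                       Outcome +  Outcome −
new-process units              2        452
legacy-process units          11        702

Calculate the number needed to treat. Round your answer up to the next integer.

risk, new-process units = 2/454 = 0.004405
risk, legacy-process units = 11/713 = 0.015428
absolute risk difference = 0.011022
1 / 0.011022 = 90.728 → round up → 91

NNT = 91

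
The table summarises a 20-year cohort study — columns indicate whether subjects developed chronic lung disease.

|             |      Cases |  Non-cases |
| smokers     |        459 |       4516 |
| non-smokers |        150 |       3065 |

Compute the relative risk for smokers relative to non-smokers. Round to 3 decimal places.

1.977

risk, smokers = 459/4975 = 0.09226
risk, non-smokers = 150/3215 = 0.04666
RR = 0.09226 / 0.04666 = 1.977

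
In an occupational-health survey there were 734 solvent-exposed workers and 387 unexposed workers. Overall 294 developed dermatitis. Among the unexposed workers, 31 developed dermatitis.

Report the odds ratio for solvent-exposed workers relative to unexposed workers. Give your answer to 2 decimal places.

solvent-exposed workers with the outcome: 294 − 31 = 263
solvent-exposed workers without the outcome: 734 − 263 = 471
unexposed workers without the outcome: 387 − 31 = 356
OR = (263 × 356) / (471 × 31) = 93628/14601 ≈ 6.41

OR ≈ 6.41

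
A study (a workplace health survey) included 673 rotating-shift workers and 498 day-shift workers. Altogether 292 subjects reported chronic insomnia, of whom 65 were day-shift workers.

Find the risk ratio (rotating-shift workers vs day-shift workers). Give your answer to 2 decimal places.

RR: 2.58

rotating-shift workers with the outcome: 292 − 65 = 227
rotating-shift workers without the outcome: 673 − 227 = 446
day-shift workers without the outcome: 498 − 65 = 433
risk, rotating-shift workers = 227/673 = 0.3373
risk, day-shift workers = 65/498 = 0.1305
RR = 0.3373 / 0.1305 = 2.58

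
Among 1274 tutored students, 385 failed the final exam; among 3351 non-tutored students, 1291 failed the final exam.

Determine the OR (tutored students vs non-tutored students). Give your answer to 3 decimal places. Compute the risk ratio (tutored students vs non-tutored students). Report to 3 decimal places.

OR = (385 × 2060) / (889 × 1291) = 793100/1147699 ≈ 0.691
risk, tutored students = 385/1274 = 0.3022
risk, non-tutored students = 1291/3351 = 0.3853
RR = 0.3022 / 0.3853 = 0.784

OR = 0.691; RR = 0.784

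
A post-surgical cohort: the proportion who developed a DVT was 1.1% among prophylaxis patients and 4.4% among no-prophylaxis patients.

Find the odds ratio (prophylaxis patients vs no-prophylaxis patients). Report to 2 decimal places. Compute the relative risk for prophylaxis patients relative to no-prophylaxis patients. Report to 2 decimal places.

OR = 0.24; RR = 0.25

odds, prophylaxis patients = 0.01100/0.98900 = 0.01112
odds, no-prophylaxis patients = 0.04400/0.95600 = 0.04603
OR = 0.01112 / 0.04603 = 0.24
RR = 0.01100 / 0.04400 = 0.25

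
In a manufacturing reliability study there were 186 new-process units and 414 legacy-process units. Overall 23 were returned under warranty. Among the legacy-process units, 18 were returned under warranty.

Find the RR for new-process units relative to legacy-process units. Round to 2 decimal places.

0.62

new-process units with the outcome: 23 − 18 = 5
new-process units without the outcome: 186 − 5 = 181
legacy-process units without the outcome: 414 − 18 = 396
risk, new-process units = 5/186 = 0.02688
risk, legacy-process units = 18/414 = 0.04348
RR = 0.02688 / 0.04348 = 0.62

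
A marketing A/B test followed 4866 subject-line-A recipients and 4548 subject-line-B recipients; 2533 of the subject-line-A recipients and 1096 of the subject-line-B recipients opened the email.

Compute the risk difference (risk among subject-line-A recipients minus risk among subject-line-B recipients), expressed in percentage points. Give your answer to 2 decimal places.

risk, subject-line-A recipients = 2533/4866 = 0.5206
risk, subject-line-B recipients = 1096/4548 = 0.2410
risk difference = 0.5206 − 0.2410 = 0.2796 → 27.96 percentage points

27.96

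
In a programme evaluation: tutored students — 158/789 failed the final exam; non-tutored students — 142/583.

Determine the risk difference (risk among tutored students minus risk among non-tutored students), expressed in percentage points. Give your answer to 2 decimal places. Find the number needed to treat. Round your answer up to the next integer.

risk, tutored students = 158/789 = 0.2003
risk, non-tutored students = 142/583 = 0.2436
risk difference = 0.2003 − 0.2436 = -0.0433 → -4.33 percentage points
absolute risk difference = 0.043314
1 / 0.043314 = 23.087 → round up → 24

RD = -4.33; NNT = 24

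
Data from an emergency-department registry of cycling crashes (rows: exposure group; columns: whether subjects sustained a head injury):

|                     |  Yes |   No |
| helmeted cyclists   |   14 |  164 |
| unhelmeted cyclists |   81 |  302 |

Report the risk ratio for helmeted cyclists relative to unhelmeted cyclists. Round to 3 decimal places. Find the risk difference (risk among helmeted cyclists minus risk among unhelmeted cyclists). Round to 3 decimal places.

RR = 0.372; RD = -0.133

risk, helmeted cyclists = 14/178 = 0.0787
risk, unhelmeted cyclists = 81/383 = 0.2115
RR = 0.0787 / 0.2115 = 0.372
risk difference = 0.0787 − 0.2115 = -0.133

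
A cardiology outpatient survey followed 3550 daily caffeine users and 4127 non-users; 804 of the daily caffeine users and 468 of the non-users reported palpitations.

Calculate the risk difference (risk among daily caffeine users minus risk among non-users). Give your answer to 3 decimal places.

RD ≈ 0.113

risk, daily caffeine users = 804/3550 = 0.2265
risk, non-users = 468/4127 = 0.1134
risk difference = 0.2265 − 0.1134 = 0.113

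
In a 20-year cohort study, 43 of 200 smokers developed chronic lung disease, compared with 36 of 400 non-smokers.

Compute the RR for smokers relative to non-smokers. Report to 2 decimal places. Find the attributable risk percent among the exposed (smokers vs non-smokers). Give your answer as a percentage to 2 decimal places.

risk, smokers = 43/200 = 0.2150
risk, non-smokers = 36/400 = 0.0900
RR = 0.2150 / 0.0900 = 2.39
AR% = (0.2150 − 0.0900) / 0.2150 = 0.5814 → 58.14%

RR = 2.39; AR% = 58.14%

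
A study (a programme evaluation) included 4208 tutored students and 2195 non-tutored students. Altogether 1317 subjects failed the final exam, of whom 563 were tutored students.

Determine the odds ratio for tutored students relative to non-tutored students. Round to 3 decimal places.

tutored students without the outcome: 4208 − 563 = 3645
non-tutored students with the outcome: 1317 − 563 = 754
non-tutored students without the outcome: 2195 − 754 = 1441
OR = (563 × 1441) / (3645 × 754) = 811283/2748330 ≈ 0.295

OR ≈ 0.295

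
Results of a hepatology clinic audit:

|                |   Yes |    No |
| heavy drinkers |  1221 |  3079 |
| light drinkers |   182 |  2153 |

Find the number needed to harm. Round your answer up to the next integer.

5

risk, heavy drinkers = 1221/4300 = 0.283953
risk, light drinkers = 182/2335 = 0.077944
absolute risk difference = 0.206009
1 / 0.206009 = 4.854 → round up → 5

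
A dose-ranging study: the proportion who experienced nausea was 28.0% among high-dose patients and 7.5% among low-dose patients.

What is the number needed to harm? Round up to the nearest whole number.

absolute risk difference = 0.205000
1 / 0.205000 = 4.878 → round up → 5

NNH: 5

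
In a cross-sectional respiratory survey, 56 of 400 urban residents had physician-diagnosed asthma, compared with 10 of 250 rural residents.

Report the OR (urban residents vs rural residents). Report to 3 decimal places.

OR = (56 × 240) / (344 × 10) = 13440/3440 ≈ 3.907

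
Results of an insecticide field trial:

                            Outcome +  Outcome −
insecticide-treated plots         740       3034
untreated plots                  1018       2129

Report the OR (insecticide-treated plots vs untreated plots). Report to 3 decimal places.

OR = (740 × 2129) / (3034 × 1018) = 1575460/3088612 ≈ 0.510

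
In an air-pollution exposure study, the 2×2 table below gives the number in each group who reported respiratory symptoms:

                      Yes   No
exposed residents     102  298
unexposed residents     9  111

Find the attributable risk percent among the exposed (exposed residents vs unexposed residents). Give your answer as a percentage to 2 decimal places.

risk, exposed residents = 102/400 = 0.2550
risk, unexposed residents = 9/120 = 0.0750
AR% = (0.2550 − 0.0750) / 0.2550 = 0.7059 → 70.59%

70.59%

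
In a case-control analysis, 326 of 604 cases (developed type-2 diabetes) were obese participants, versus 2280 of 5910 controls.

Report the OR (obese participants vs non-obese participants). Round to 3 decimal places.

OR = (326 × 3630) / (2280 × 278) = 1183380/633840 ≈ 1.867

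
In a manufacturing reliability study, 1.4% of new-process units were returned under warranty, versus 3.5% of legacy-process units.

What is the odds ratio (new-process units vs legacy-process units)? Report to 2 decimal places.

odds, new-process units = 0.01400/0.98600 = 0.01420
odds, legacy-process units = 0.03500/0.96500 = 0.03627
OR = 0.01420 / 0.03627 = 0.39

OR ≈ 0.39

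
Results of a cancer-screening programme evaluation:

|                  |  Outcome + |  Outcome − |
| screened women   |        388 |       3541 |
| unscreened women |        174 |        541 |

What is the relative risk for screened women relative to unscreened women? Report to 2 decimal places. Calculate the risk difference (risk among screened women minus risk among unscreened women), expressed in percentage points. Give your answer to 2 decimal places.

risk, screened women = 388/3929 = 0.0988
risk, unscreened women = 174/715 = 0.2434
RR = 0.0988 / 0.2434 = 0.41
risk difference = 0.0988 − 0.2434 = -0.1446 → -14.46 percentage points

RR = 0.41; RD = -14.46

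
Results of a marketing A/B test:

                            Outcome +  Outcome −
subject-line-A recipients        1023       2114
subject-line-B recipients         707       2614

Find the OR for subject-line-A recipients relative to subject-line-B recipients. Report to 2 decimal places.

odds, subject-line-A recipients = 1023/2114 = 0.4839
odds, subject-line-B recipients = 707/2614 = 0.2705
OR = 0.4839 / 0.2705 = 1.79

OR ≈ 1.79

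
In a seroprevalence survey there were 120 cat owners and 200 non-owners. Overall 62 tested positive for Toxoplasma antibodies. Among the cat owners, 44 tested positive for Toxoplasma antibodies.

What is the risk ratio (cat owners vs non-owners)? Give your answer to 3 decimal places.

cat owners without the outcome: 120 − 44 = 76
non-owners with the outcome: 62 − 44 = 18
non-owners without the outcome: 200 − 18 = 182
risk, cat owners = 44/120 = 0.3667
risk, non-owners = 18/200 = 0.0900
RR = 0.3667 / 0.0900 = 4.074

4.074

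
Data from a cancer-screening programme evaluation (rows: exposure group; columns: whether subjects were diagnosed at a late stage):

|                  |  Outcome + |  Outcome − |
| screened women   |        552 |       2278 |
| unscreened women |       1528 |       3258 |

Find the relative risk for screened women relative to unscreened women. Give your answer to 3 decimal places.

RR ≈ 0.611

risk, screened women = 552/2830 = 0.1951
risk, unscreened women = 1528/4786 = 0.3193
RR = 0.1951 / 0.3193 = 0.611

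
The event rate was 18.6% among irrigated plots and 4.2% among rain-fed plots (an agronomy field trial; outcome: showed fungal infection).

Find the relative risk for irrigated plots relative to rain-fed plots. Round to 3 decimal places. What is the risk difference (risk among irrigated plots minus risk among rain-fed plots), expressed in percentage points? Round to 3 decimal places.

RR = 4.429; RD = 14.400

RR = 0.18600 / 0.04200 = 4.429
risk difference = 0.18600 − 0.04200 = 0.14400 → 14.400 percentage points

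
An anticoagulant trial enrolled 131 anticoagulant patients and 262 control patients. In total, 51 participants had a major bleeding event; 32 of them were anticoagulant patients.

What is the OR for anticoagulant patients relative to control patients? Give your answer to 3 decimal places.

anticoagulant patients without the outcome: 131 − 32 = 99
control patients with the outcome: 51 − 32 = 19
control patients without the outcome: 262 − 19 = 243
OR = (32 × 243) / (99 × 19) = 7776/1881 ≈ 4.134

OR ≈ 4.134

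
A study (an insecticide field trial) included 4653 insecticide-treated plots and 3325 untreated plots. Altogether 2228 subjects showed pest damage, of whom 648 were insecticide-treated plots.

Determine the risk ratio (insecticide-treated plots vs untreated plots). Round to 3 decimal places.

insecticide-treated plots without the outcome: 4653 − 648 = 4005
untreated plots with the outcome: 2228 − 648 = 1580
untreated plots without the outcome: 3325 − 1580 = 1745
risk, insecticide-treated plots = 648/4653 = 0.1393
risk, untreated plots = 1580/3325 = 0.4752
RR = 0.1393 / 0.4752 = 0.293

RR: 0.293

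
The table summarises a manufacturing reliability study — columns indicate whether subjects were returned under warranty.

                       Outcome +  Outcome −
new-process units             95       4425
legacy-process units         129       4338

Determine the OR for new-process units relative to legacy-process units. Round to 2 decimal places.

OR = (95 × 4338) / (4425 × 129) = 412110/570825 ≈ 0.72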